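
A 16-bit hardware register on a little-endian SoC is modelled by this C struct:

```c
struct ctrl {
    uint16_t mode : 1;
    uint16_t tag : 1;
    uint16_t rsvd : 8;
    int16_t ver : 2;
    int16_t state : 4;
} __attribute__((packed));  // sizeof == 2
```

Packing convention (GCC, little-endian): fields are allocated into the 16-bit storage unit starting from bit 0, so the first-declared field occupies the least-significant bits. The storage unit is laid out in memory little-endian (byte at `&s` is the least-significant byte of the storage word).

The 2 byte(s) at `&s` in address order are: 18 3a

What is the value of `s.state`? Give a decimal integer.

[0]=0x18 [1]=0x3a (little-endian) → word 0x3a18
mode [0+:1] = (word>>0) & 0x1 = 0
tag [1+:1] = (word>>1) & 0x1 = 0
rsvd [2+:8] = (word>>2) & 0xff = 134
ver [10+:2] = (word>>10) & 0x3 = 2
state [12+:4] = (word>>12) & 0xf = 3  ←
state signed 4b, MSB=0: value = 3

3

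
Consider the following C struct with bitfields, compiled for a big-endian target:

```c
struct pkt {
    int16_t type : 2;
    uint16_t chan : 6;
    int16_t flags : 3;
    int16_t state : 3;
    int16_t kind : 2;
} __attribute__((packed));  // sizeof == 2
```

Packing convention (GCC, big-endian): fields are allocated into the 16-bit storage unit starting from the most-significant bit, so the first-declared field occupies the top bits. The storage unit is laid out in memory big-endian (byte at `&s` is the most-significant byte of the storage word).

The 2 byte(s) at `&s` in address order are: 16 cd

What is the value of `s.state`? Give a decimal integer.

3

[0]=0x16 [1]=0xcd (big-endian) → word 0x16cd
type:2 @ bit 14 → (0x16cd>>14)&0x3 = 0x0
chan:6 @ bit 8 → (0x16cd>>8)&0x3f = 0x16
flags:3 @ bit 5 → (0x16cd>>5)&0x7 = 0x6
state:3 @ bit 2 → (0x16cd>>2)&0x7 = 0x3  ←
kind:2 @ bit 0 → (0x16cd>>0)&0x3 = 0x1
state signed 3b, MSB=0: value = 3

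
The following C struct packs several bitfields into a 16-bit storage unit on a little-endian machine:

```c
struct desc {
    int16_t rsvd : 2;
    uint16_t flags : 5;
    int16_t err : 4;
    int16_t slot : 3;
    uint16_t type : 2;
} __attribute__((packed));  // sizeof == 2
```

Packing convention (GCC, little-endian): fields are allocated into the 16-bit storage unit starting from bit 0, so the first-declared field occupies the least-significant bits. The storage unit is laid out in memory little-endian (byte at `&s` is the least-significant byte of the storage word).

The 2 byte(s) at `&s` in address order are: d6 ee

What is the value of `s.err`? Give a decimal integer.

[0]=0xd6 [1]=0xee (little-endian) → word 0xeed6
rsvd [0+:2] = (word>>0) & 0x3 = 2
flags [2+:5] = (word>>2) & 0x1f = 21
err [7+:4] = (word>>7) & 0xf = 13  ←
slot [11+:3] = (word>>11) & 0x7 = 5
type [14+:2] = (word>>14) & 0x3 = 3
err signed 4b, MSB=1: 13 - 16 = -3

-3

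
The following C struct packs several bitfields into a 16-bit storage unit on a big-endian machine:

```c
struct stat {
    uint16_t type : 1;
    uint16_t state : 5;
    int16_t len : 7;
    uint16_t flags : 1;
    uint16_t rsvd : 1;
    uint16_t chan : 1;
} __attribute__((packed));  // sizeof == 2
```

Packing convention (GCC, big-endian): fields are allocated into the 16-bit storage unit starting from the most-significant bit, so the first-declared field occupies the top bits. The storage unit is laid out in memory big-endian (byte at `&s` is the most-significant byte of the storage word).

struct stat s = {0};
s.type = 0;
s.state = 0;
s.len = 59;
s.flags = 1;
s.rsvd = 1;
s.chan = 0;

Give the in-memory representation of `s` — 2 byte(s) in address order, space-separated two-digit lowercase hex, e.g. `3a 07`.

type:1 = 0 → 0x0 << 15 → word 0x0000
state:5 = 0 → 0x0 << 10 → word 0x0000
len:7 = 59 → 0x3b << 3 → word 0x01d8
flags:1 = 1 → 0x1 << 2 → word 0x01dc
rsvd:1 = 1 → 0x1 << 1 → word 0x01de
chan:1 = 0 → 0x0 << 0 → word 0x01de
word = 0x01de → big-endian bytes:
  [0]=0x01  [1]=0xde

01 de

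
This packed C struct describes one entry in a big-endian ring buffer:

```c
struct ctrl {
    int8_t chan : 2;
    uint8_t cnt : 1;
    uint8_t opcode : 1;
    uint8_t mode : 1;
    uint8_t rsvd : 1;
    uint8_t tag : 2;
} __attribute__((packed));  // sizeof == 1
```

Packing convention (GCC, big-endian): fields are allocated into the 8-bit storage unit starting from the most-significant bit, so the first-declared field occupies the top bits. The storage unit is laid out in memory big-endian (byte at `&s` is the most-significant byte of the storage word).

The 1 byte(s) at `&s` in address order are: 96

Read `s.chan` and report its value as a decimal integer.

[0]=0x96 (big-endian) → word 0x96
chan:2 @ bit 6 → (0x96>>6)&0x3 = 0x2  ←
cnt:1 @ bit 5 → (0x96>>5)&0x1 = 0x0
opcode:1 @ bit 4 → (0x96>>4)&0x1 = 0x1
mode:1 @ bit 3 → (0x96>>3)&0x1 = 0x0
rsvd:1 @ bit 2 → (0x96>>2)&0x1 = 0x1
tag:2 @ bit 0 → (0x96>>0)&0x3 = 0x2
chan signed 2b, MSB=1: 2 - 4 = -2

-2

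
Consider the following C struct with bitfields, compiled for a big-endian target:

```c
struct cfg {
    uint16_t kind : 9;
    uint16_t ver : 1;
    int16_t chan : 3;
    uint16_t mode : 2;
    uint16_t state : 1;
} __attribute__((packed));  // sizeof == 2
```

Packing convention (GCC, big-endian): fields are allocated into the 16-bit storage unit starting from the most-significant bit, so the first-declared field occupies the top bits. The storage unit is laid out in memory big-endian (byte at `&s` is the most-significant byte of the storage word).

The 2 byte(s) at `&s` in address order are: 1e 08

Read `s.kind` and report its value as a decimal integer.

60

[0]=0x1e [1]=0x08 (big-endian) → word 0x1e08
kind [7+:9] = (word>>7) & 0x1ff = 60  ←
ver [6+:1] = (word>>6) & 0x1 = 0
chan [3+:3] = (word>>3) & 0x7 = 1
mode [1+:2] = (word>>1) & 0x3 = 0
state [0+:1] = (word>>0) & 0x1 = 0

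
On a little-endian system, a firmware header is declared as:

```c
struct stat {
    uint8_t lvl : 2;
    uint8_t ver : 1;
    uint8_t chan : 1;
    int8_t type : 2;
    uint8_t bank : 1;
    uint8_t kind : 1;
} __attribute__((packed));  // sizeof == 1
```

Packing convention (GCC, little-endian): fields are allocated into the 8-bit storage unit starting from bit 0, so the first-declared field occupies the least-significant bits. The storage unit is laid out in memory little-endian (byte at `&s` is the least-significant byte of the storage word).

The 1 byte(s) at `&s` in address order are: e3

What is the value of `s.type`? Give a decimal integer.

-2

[0]=0xe3 (little-endian) → word 0xe3
lvl [0+:2] = (word>>0) & 0x3 = 3
ver [2+:1] = (word>>2) & 0x1 = 0
chan [3+:1] = (word>>3) & 0x1 = 0
type [4+:2] = (word>>4) & 0x3 = 2  ←
bank [6+:1] = (word>>6) & 0x1 = 1
kind [7+:1] = (word>>7) & 0x1 = 1
type signed 2b, MSB=1: 2 - 4 = -2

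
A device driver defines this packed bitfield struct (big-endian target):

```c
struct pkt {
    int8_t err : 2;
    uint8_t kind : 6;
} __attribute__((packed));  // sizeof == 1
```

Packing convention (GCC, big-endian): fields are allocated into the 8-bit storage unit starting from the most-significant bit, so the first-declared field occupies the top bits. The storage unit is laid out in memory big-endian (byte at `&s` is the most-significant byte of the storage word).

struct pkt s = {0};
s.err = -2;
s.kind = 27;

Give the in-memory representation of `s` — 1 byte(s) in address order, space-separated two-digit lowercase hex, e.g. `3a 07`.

9b

[6+:2] err=-2 & 0x3 = 0x2; word=0x80
[0+:6] kind=27 & 0x3f = 0x1b; word=0x9b
word = 0x9b → big-endian bytes:
  [0]=0x9b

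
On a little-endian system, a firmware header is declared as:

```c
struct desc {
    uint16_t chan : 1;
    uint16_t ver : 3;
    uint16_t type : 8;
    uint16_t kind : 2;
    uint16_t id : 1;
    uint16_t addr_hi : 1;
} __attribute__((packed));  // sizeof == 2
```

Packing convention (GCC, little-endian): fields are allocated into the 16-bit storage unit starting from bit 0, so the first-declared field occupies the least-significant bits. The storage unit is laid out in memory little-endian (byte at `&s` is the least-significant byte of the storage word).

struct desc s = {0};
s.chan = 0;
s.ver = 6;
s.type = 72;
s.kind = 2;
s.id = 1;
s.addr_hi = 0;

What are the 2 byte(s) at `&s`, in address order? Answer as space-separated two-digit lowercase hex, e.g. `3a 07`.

[0+:1] chan=0 & 0x1 = 0x0; word=0x0000
[1+:3] ver=6 & 0x7 = 0x6; word=0x000c
[4+:8] type=72 & 0xff = 0x48; word=0x048c
[12+:2] kind=2 & 0x3 = 0x2; word=0x248c
[14+:1] id=1 & 0x1 = 0x1; word=0x648c
[15+:1] addr_hi=0 & 0x1 = 0x0; word=0x648c
word = 0x648c → little-endian bytes:
  [0]=0x8c  [1]=0x64

8c 64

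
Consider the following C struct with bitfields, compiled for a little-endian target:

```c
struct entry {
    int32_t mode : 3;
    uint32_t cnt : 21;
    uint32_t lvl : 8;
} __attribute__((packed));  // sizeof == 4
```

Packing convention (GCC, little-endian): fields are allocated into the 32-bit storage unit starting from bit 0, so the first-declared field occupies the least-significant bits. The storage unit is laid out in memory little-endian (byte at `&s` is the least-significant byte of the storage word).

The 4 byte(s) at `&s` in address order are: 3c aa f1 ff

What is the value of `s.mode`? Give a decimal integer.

[0]=0x3c [1]=0xaa [2]=0xf1 [3]=0xff (little-endian) → word 0xfff1aa3c
mode:3 @ bit 0 → (0xfff1aa3c>>0)&0x7 = 0x4  ←
cnt:21 @ bit 3 → (0xfff1aa3c>>3)&0x1fffff = 0x1e3547
lvl:8 @ bit 24 → (0xfff1aa3c>>24)&0xff = 0xff
mode signed 3b, MSB=1: 4 - 8 = -4

-4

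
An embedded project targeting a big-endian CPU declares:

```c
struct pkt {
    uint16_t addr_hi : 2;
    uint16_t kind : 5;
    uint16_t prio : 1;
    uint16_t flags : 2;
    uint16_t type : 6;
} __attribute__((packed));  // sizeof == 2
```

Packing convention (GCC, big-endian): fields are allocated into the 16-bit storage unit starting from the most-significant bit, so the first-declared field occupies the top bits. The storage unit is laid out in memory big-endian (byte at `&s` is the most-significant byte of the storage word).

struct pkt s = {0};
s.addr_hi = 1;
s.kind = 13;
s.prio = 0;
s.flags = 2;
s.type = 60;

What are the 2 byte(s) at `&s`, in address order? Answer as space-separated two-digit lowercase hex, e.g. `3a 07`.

addr_hi (2b) val=1 bits=0x1 at bit 14: 0x4000
kind (5b) val=13 bits=0xd at bit 9: 0x5a00
prio (1b) val=0 bits=0x0 at bit 8: 0x5a00
flags (2b) val=2 bits=0x2 at bit 6: 0x5a80
type (6b) val=60 bits=0x3c at bit 0: 0x5abc
word = 0x5abc → big-endian bytes:
  [0]=0x5a  [1]=0xbc

5a bc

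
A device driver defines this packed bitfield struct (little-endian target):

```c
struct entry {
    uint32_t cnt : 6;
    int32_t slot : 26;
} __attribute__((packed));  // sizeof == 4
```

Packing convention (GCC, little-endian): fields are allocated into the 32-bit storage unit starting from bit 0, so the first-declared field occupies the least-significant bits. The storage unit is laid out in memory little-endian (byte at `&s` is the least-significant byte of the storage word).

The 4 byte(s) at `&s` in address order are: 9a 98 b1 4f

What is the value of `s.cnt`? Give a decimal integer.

26

[0]=0x9a [1]=0x98 [2]=0xb1 [3]=0x4f (little-endian) → word 0x4fb1989a
cnt:6 @ bit 0 → (0x4fb1989a>>0)&0x3f = 0x1a  ←
slot:26 @ bit 6 → (0x4fb1989a>>6)&0x3ffffff = 0x13ec662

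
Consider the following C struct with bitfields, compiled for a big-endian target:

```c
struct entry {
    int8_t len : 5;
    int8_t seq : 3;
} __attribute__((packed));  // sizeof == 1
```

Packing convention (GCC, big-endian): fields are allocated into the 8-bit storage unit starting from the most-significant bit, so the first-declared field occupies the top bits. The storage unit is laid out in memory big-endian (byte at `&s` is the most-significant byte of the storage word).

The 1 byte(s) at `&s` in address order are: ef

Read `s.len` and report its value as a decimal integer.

-3

[0]=0xef (big-endian) → word 0xef
len [3+:5] = (word>>3) & 0x1f = 29  ←
seq [0+:3] = (word>>0) & 0x7 = 7
len signed 5b, MSB=1: 29 - 32 = -3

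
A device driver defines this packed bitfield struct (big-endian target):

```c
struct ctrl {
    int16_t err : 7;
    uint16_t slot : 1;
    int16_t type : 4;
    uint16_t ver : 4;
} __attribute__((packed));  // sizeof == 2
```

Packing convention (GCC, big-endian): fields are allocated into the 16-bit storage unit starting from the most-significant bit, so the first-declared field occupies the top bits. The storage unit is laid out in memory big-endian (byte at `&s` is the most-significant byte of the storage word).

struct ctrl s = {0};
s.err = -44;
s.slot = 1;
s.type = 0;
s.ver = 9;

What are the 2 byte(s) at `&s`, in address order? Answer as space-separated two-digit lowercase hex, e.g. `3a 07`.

[9+:7] err=-44 & 0x7f = 0x54; word=0xa800
[8+:1] slot=1 & 0x1 = 0x1; word=0xa900
[4+:4] type=0 & 0xf = 0x0; word=0xa900
[0+:4] ver=9 & 0xf = 0x9; word=0xa909
word = 0xa909 → big-endian bytes:
  [0]=0xa9  [1]=0x09

a9 09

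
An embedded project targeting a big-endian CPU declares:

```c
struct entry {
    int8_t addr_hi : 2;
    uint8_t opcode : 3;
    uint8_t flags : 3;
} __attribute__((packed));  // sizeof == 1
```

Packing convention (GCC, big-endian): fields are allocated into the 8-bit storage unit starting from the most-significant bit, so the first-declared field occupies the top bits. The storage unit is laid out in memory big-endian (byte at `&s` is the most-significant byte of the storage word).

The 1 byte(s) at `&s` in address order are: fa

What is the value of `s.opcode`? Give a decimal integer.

7

[0]=0xfa (big-endian) → word 0xfa
addr_hi:2 @ bit 6 → (0xfa>>6)&0x3 = 0x3
opcode:3 @ bit 3 → (0xfa>>3)&0x7 = 0x7  ←
flags:3 @ bit 0 → (0xfa>>0)&0x7 = 0x2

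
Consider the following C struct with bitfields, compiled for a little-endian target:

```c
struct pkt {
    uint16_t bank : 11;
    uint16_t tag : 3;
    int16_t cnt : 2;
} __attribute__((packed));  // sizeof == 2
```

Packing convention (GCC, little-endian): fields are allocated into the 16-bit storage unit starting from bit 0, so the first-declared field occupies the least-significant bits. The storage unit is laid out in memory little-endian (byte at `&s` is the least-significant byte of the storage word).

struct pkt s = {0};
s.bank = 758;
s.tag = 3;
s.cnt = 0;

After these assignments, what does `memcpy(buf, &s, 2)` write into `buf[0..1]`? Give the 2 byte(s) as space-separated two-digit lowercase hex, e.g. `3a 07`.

[0+:11] bank=758 & 0x7ff = 0x2f6; word=0x02f6
[11+:3] tag=3 & 0x7 = 0x3; word=0x1af6
[14+:2] cnt=0 & 0x3 = 0x0; word=0x1af6
word = 0x1af6 → little-endian bytes:
  [0]=0xf6  [1]=0x1a

f6 1a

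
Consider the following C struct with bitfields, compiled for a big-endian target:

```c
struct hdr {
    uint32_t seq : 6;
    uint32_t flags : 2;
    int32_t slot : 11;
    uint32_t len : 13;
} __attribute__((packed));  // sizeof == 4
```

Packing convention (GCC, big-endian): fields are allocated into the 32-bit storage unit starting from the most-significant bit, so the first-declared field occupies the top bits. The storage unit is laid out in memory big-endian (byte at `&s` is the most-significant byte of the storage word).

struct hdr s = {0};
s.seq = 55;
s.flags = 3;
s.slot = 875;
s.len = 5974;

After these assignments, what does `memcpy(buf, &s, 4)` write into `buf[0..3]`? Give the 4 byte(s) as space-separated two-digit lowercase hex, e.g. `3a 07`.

seq:6 = 55 → 0x37 << 26 → word 0xdc000000
flags:2 = 3 → 0x3 << 24 → word 0xdf000000
slot:11 = 875 → 0x36b << 13 → word 0xdf6d6000
len:13 = 5974 → 0x1756 << 0 → word 0xdf6d7756
word = 0xdf6d7756 → big-endian bytes:
  [0]=0xdf  [1]=0x6d  [2]=0x77  [3]=0x56

df 6d 77 56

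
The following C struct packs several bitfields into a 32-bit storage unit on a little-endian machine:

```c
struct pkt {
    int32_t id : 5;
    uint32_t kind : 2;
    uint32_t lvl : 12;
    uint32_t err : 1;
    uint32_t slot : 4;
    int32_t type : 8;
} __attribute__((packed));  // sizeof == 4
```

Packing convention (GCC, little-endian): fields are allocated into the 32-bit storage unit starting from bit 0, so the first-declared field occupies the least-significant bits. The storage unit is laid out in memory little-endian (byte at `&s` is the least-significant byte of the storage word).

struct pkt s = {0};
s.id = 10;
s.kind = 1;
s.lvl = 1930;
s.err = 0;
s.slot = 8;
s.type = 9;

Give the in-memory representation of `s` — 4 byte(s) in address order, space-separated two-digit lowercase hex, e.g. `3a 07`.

id (5b) val=10 bits=0xa at bit 0: 0x0000000a
kind (2b) val=1 bits=0x1 at bit 5: 0x0000002a
lvl (12b) val=1930 bits=0x78a at bit 7: 0x0003c52a
err (1b) val=0 bits=0x0 at bit 19: 0x0003c52a
slot (4b) val=8 bits=0x8 at bit 20: 0x0083c52a
type (8b) val=9 bits=0x9 at bit 24: 0x0983c52a
word = 0x0983c52a → little-endian bytes:
  [0]=0x2a  [1]=0xc5  [2]=0x83  [3]=0x09

2a c5 83 09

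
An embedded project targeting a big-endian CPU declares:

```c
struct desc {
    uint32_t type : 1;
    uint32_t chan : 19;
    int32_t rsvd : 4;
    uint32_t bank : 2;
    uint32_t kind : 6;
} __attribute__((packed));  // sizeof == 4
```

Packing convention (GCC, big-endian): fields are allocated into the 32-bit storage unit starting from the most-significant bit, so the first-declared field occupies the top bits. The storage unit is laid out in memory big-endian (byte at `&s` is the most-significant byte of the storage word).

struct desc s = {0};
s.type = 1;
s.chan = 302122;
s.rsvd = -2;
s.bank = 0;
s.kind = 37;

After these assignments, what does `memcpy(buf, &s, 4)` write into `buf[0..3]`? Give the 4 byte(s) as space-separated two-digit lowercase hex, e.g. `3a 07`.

[31+:1] type=1 & 0x1 = 0x1; word=0x80000000
[12+:19] chan=302122 & 0x7ffff = 0x49c2a; word=0xc9c2a000
[8+:4] rsvd=-2 & 0xf = 0xe; word=0xc9c2ae00
[6+:2] bank=0 & 0x3 = 0x0; word=0xc9c2ae00
[0+:6] kind=37 & 0x3f = 0x25; word=0xc9c2ae25
word = 0xc9c2ae25 → big-endian bytes:
  [0]=0xc9  [1]=0xc2  [2]=0xae  [3]=0x25

c9 c2 ae 25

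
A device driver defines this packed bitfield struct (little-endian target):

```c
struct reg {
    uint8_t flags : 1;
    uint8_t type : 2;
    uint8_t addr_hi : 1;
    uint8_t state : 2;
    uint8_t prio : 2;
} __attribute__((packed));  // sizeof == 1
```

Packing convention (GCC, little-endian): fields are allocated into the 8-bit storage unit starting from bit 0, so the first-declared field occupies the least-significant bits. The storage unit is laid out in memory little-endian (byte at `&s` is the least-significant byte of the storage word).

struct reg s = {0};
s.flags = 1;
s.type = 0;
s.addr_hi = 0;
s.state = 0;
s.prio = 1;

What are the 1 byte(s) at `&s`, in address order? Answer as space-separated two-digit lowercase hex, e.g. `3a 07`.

[0+:1] flags=1 & 0x1 = 0x1; word=0x01
[1+:2] type=0 & 0x3 = 0x0; word=0x01
[3+:1] addr_hi=0 & 0x1 = 0x0; word=0x01
[4+:2] state=0 & 0x3 = 0x0; word=0x01
[6+:2] prio=1 & 0x3 = 0x1; word=0x41
word = 0x41 → little-endian bytes:
  [0]=0x41

41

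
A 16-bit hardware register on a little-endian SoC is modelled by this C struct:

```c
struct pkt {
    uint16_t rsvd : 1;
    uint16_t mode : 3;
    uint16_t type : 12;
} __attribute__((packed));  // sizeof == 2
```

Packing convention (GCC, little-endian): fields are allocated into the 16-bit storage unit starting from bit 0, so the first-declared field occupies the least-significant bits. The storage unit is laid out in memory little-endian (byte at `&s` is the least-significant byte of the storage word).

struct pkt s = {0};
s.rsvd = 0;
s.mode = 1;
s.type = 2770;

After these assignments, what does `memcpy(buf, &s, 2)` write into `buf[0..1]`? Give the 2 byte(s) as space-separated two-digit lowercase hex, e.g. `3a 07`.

22 ad

[0+:1] rsvd=0 & 0x1 = 0x0; word=0x0000
[1+:3] mode=1 & 0x7 = 0x1; word=0x0002
[4+:12] type=2770 & 0xfff = 0xad2; word=0xad22
word = 0xad22 → little-endian bytes:
  [0]=0x22  [1]=0xad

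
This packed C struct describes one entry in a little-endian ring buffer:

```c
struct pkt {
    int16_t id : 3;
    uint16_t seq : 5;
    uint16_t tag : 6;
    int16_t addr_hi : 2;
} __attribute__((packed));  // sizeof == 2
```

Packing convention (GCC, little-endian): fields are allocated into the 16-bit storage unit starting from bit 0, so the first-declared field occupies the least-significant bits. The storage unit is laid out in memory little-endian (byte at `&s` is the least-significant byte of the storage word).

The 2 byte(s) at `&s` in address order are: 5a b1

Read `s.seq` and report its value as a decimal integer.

11

[0]=0x5a [1]=0xb1 (little-endian) → word 0xb15a
id [0+:3] = (word>>0) & 0x7 = 2
seq [3+:5] = (word>>3) & 0x1f = 11  ←
tag [8+:6] = (word>>8) & 0x3f = 49
addr_hi [14+:2] = (word>>14) & 0x3 = 2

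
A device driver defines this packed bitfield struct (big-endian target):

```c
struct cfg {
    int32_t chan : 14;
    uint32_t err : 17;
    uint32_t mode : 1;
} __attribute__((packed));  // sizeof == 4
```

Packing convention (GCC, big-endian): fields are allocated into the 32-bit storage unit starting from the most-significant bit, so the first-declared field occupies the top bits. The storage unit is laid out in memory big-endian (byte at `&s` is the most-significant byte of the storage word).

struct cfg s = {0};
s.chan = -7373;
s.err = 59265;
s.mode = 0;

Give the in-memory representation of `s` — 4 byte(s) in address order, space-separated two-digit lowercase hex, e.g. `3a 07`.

chan:14 = -7373 → 0x2333 << 18 → word 0x8ccc0000
err:17 = 59265 → 0xe781 << 1 → word 0x8ccdcf02
mode:1 = 0 → 0x0 << 0 → word 0x8ccdcf02
word = 0x8ccdcf02 → big-endian bytes:
  [0]=0x8c  [1]=0xcd  [2]=0xcf  [3]=0x02

8c cd cf 02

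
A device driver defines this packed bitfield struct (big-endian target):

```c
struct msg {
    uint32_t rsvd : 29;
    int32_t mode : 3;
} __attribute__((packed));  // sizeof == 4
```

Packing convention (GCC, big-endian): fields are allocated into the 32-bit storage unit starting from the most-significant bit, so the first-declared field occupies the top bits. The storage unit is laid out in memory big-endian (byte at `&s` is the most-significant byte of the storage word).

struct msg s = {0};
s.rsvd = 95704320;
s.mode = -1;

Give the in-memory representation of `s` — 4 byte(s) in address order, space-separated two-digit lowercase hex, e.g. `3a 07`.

2d a2 a8 07

rsvd (29b) val=95704320 bits=0x5b45500 at bit 3: 0x2da2a800
mode (3b) val=-1 bits=0x7 at bit 0: 0x2da2a807
word = 0x2da2a807 → big-endian bytes:
  [0]=0x2d  [1]=0xa2  [2]=0xa8  [3]=0x07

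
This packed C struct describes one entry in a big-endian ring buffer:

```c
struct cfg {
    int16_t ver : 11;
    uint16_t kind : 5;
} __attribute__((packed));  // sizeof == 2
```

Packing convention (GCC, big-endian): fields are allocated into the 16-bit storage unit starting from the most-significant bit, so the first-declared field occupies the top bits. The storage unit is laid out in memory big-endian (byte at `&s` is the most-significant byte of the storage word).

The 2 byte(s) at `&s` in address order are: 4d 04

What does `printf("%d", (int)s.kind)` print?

[0]=0x4d [1]=0x04 (big-endian) → word 0x4d04
ver [5+:11] = (word>>5) & 0x7ff = 616
kind [0+:5] = (word>>0) & 0x1f = 4  ←

4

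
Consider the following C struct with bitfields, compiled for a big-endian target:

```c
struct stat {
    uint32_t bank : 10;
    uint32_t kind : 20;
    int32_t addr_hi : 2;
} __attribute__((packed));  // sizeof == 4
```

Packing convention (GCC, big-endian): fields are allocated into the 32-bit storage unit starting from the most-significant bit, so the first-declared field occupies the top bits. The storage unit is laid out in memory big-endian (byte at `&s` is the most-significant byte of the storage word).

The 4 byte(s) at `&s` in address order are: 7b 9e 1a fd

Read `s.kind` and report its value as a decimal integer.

[0]=0x7b [1]=0x9e [2]=0x1a [3]=0xfd (big-endian) → word 0x7b9e1afd
bank [22+:10] = (word>>22) & 0x3ff = 494
kind [2+:20] = (word>>2) & 0xfffff = 493247  ←
addr_hi [0+:2] = (word>>0) & 0x3 = 1

493247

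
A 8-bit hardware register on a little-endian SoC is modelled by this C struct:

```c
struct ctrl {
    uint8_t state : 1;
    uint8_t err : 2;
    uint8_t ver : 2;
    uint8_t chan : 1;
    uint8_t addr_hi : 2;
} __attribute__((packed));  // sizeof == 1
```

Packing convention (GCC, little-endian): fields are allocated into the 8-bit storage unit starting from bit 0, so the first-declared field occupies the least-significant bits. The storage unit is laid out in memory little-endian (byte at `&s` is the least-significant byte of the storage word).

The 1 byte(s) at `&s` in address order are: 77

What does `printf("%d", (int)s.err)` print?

[0]=0x77 (little-endian) → word 0x77
state [0+:1] = (word>>0) & 0x1 = 1
err [1+:2] = (word>>1) & 0x3 = 3  ←
ver [3+:2] = (word>>3) & 0x3 = 2
chan [5+:1] = (word>>5) & 0x1 = 1
addr_hi [6+:2] = (word>>6) & 0x3 = 1

3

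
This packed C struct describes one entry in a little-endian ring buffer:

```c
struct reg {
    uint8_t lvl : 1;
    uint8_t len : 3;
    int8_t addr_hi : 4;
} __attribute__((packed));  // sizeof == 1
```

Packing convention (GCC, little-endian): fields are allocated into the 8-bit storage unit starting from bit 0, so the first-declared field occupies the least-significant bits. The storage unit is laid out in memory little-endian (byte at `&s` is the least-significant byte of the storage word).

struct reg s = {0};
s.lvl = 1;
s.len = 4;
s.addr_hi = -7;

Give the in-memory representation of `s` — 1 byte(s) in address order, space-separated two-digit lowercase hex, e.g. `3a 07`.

lvl (1b) val=1 bits=0x1 at bit 0: 0x01
len (3b) val=4 bits=0x4 at bit 1: 0x09
addr_hi (4b) val=-7 bits=0x9 at bit 4: 0x99
word = 0x99 → little-endian bytes:
  [0]=0x99

99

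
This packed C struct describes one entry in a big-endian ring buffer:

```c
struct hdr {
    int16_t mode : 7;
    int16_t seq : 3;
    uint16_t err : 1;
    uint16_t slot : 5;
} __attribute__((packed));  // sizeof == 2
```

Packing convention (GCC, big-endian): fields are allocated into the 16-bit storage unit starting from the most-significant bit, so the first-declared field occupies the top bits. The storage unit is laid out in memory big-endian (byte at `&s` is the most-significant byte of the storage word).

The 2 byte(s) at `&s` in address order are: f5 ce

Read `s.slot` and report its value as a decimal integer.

14

[0]=0xf5 [1]=0xce (big-endian) → word 0xf5ce
mode [9+:7] = (word>>9) & 0x7f = 122
seq [6+:3] = (word>>6) & 0x7 = 7
err [5+:1] = (word>>5) & 0x1 = 0
slot [0+:5] = (word>>0) & 0x1f = 14  ←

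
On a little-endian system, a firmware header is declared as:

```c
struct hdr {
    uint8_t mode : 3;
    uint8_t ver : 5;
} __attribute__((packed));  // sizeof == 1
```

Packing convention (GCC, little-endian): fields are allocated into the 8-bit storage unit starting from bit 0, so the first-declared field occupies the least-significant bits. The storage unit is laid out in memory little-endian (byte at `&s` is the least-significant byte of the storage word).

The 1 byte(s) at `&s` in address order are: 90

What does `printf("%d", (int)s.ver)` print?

18

[0]=0x90 (little-endian) → word 0x90
mode [0+:3] = (word>>0) & 0x7 = 0
ver [3+:5] = (word>>3) & 0x1f = 18  ←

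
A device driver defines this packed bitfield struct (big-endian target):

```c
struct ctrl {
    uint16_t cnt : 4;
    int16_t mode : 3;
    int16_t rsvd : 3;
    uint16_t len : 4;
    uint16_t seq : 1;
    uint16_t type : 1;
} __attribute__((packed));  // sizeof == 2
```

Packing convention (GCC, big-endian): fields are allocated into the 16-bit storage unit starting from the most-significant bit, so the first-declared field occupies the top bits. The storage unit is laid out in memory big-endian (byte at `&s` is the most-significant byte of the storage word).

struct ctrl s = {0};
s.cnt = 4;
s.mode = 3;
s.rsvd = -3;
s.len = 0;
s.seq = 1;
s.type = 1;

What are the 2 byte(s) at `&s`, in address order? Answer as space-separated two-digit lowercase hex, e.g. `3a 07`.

cnt (4b) val=4 bits=0x4 at bit 12: 0x4000
mode (3b) val=3 bits=0x3 at bit 9: 0x4600
rsvd (3b) val=-3 bits=0x5 at bit 6: 0x4740
len (4b) val=0 bits=0x0 at bit 2: 0x4740
seq (1b) val=1 bits=0x1 at bit 1: 0x4742
type (1b) val=1 bits=0x1 at bit 0: 0x4743
word = 0x4743 → big-endian bytes:
  [0]=0x47  [1]=0x43

47 43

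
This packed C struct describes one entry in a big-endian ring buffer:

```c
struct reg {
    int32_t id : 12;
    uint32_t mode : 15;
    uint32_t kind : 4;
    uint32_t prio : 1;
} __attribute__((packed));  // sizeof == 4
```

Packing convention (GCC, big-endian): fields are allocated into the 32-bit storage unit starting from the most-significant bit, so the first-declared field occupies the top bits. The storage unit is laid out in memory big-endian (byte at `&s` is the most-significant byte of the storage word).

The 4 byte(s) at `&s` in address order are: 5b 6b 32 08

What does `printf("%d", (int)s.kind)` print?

4

[0]=0x5b [1]=0x6b [2]=0x32 [3]=0x08 (big-endian) → word 0x5b6b3208
id:12 @ bit 20 → (0x5b6b3208>>20)&0xfff = 0x5b6
mode:15 @ bit 5 → (0x5b6b3208>>5)&0x7fff = 0x5990
kind:4 @ bit 1 → (0x5b6b3208>>1)&0xf = 0x4  ←
prio:1 @ bit 0 → (0x5b6b3208>>0)&0x1 = 0x0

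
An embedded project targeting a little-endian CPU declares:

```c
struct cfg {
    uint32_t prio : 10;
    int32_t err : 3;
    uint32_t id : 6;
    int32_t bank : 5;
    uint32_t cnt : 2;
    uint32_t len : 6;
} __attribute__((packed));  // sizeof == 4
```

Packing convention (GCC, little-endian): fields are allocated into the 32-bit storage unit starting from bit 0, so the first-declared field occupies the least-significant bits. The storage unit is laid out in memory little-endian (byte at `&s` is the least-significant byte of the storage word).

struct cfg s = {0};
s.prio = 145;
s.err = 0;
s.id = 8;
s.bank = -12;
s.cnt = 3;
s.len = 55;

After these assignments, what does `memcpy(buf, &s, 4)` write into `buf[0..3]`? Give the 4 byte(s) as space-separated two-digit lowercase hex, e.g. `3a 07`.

91 00 a1 df

prio (10b) val=145 bits=0x91 at bit 0: 0x00000091
err (3b) val=0 bits=0x0 at bit 10: 0x00000091
id (6b) val=8 bits=0x8 at bit 13: 0x00010091
bank (5b) val=-12 bits=0x14 at bit 19: 0x00a10091
cnt (2b) val=3 bits=0x3 at bit 24: 0x03a10091
len (6b) val=55 bits=0x37 at bit 26: 0xdfa10091
word = 0xdfa10091 → little-endian bytes:
  [0]=0x91  [1]=0x00  [2]=0xa1  [3]=0xdf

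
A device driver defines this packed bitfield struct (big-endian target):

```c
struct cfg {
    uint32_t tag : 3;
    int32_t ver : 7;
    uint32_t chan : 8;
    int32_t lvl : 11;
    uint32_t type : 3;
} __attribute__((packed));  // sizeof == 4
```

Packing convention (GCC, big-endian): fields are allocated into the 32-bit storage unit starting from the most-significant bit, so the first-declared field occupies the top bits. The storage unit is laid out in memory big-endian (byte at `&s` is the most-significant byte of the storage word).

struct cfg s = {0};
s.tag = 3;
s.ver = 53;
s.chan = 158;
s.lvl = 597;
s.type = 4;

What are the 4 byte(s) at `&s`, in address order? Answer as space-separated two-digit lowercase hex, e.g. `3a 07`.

6d 67 92 ac

[29+:3] tag=3 & 0x7 = 0x3; word=0x60000000
[22+:7] ver=53 & 0x7f = 0x35; word=0x6d400000
[14+:8] chan=158 & 0xff = 0x9e; word=0x6d678000
[3+:11] lvl=597 & 0x7ff = 0x255; word=0x6d6792a8
[0+:3] type=4 & 0x7 = 0x4; word=0x6d6792ac
word = 0x6d6792ac → big-endian bytes:
  [0]=0x6d  [1]=0x67  [2]=0x92  [3]=0xac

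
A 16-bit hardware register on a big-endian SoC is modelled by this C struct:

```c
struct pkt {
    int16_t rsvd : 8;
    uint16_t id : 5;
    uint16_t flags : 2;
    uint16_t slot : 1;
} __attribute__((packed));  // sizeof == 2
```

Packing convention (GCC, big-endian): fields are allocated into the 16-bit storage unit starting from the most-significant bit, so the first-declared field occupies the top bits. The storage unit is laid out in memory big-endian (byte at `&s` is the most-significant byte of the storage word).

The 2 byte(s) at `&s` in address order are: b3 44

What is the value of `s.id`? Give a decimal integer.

8

[0]=0xb3 [1]=0x44 (big-endian) → word 0xb344
rsvd:8 @ bit 8 → (0xb344>>8)&0xff = 0xb3
id:5 @ bit 3 → (0xb344>>3)&0x1f = 0x8  ←
flags:2 @ bit 1 → (0xb344>>1)&0x3 = 0x2
slot:1 @ bit 0 → (0xb344>>0)&0x1 = 0x0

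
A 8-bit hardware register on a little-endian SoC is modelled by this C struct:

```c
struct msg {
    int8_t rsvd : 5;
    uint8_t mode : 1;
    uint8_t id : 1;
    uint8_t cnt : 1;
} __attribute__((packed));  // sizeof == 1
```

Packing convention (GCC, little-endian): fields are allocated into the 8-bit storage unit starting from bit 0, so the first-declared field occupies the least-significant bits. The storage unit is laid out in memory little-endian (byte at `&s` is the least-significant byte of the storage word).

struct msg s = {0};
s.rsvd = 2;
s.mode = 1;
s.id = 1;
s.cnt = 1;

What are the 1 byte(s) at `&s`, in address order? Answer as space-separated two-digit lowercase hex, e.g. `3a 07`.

rsvd (5b) val=2 bits=0x2 at bit 0: 0x02
mode (1b) val=1 bits=0x1 at bit 5: 0x22
id (1b) val=1 bits=0x1 at bit 6: 0x62
cnt (1b) val=1 bits=0x1 at bit 7: 0xe2
word = 0xe2 → little-endian bytes:
  [0]=0xe2

e2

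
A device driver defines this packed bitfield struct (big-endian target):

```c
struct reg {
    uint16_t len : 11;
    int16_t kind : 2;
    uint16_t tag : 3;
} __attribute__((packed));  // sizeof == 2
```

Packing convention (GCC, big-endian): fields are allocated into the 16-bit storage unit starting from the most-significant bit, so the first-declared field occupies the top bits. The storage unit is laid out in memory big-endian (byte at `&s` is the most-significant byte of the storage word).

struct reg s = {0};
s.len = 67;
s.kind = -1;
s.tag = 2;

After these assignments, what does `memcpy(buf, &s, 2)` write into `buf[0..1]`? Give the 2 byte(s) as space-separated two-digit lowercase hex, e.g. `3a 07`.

[5+:11] len=67 & 0x7ff = 0x43; word=0x0860
[3+:2] kind=-1 & 0x3 = 0x3; word=0x0878
[0+:3] tag=2 & 0x7 = 0x2; word=0x087a
word = 0x087a → big-endian bytes:
  [0]=0x08  [1]=0x7a

08 7a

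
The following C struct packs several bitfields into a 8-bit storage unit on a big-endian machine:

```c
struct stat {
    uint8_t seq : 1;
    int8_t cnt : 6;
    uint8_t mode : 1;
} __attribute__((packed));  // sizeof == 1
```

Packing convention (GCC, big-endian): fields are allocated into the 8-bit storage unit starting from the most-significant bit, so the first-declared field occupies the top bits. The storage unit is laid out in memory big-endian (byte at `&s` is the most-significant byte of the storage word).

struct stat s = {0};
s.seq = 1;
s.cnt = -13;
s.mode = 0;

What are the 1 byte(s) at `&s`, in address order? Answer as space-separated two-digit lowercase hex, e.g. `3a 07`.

e6

seq (1b) val=1 bits=0x1 at bit 7: 0x80
cnt (6b) val=-13 bits=0x33 at bit 1: 0xe6
mode (1b) val=0 bits=0x0 at bit 0: 0xe6
word = 0xe6 → big-endian bytes:
  [0]=0xe6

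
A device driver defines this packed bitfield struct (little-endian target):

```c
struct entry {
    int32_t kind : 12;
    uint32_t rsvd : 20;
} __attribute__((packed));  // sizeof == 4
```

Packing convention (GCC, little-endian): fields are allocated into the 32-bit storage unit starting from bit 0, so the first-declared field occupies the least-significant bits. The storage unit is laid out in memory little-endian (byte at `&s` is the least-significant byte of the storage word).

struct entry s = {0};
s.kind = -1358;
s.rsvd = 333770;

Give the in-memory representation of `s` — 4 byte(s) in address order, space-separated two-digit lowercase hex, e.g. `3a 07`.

kind (12b) val=-1358 bits=0xab2 at bit 0: 0x00000ab2
rsvd (20b) val=333770 bits=0x517ca at bit 12: 0x517caab2
word = 0x517caab2 → little-endian bytes:
  [0]=0xb2  [1]=0xaa  [2]=0x7c  [3]=0x51

b2 aa 7c 51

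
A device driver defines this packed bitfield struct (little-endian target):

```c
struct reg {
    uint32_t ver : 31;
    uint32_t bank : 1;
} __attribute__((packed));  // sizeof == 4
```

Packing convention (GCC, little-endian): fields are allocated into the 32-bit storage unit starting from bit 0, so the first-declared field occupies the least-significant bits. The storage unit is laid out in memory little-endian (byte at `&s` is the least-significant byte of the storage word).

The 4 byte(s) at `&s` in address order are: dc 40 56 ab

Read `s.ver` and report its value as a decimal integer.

[0]=0xdc [1]=0x40 [2]=0x56 [3]=0xab (little-endian) → word 0xab5640dc
ver:31 @ bit 0 → (0xab5640dc>>0)&0x7fffffff = 0x2b5640dc  ←
bank:1 @ bit 31 → (0xab5640dc>>31)&0x1 = 0x1

727072988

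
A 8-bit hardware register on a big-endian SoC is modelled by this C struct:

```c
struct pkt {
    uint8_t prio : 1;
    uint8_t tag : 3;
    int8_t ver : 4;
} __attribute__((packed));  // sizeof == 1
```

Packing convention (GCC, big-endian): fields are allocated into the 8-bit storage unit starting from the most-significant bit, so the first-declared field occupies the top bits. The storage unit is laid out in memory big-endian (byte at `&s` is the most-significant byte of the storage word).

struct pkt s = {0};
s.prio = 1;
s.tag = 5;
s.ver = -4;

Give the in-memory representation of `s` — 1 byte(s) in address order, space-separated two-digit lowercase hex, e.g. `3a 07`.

dc

prio:1 = 1 → 0x1 << 7 → word 0x80
tag:3 = 5 → 0x5 << 4 → word 0xd0
ver:4 = -4 → 0xc << 0 → word 0xdc
word = 0xdc → big-endian bytes:
  [0]=0xdc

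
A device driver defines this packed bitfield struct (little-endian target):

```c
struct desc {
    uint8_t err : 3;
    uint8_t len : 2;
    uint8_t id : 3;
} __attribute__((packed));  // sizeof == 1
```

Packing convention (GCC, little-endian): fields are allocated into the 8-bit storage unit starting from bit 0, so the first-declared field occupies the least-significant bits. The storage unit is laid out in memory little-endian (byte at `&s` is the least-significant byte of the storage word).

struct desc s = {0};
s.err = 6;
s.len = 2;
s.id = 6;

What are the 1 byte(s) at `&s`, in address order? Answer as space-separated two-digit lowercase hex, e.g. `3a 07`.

err:3 = 6 → 0x6 << 0 → word 0x06
len:2 = 2 → 0x2 << 3 → word 0x16
id:3 = 6 → 0x6 << 5 → word 0xd6
word = 0xd6 → little-endian bytes:
  [0]=0xd6

d6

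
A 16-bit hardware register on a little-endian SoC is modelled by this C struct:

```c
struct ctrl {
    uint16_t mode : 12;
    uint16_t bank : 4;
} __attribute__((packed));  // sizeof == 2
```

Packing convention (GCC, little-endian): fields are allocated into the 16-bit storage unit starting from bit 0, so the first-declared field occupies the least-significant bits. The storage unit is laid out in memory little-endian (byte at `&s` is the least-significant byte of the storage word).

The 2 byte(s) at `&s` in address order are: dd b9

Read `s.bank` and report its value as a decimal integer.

[0]=0xdd [1]=0xb9 (little-endian) → word 0xb9dd
mode [0+:12] = (word>>0) & 0xfff = 2525
bank [12+:4] = (word>>12) & 0xf = 11  ←

11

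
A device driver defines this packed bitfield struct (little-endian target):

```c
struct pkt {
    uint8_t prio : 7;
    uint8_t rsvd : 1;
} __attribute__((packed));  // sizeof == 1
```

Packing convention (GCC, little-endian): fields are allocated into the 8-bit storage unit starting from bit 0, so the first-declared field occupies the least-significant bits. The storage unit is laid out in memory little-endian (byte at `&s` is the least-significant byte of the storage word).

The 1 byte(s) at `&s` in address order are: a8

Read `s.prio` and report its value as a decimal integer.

40

[0]=0xa8 (little-endian) → word 0xa8
prio:7 @ bit 0 → (0xa8>>0)&0x7f = 0x28  ←
rsvd:1 @ bit 7 → (0xa8>>7)&0x1 = 0x1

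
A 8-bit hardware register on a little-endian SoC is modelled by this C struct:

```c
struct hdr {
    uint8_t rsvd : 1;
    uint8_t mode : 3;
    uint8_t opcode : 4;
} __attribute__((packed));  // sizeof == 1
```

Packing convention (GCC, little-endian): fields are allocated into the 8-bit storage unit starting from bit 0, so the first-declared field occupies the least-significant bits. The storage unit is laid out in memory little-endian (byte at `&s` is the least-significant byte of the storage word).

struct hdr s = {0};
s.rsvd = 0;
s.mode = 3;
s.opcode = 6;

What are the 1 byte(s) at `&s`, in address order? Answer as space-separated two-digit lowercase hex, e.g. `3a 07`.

rsvd:1 = 0 → 0x0 << 0 → word 0x00
mode:3 = 3 → 0x3 << 1 → word 0x06
opcode:4 = 6 → 0x6 << 4 → word 0x66
word = 0x66 → little-endian bytes:
  [0]=0x66

66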